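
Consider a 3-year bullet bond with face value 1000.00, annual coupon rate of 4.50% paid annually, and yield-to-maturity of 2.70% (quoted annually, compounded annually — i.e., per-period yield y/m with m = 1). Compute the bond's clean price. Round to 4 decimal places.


Coupon per period c = face * coupon_rate / m = 45.000000
Periods per year m = 1; per-period yield y/m = 0.027000
Number of cashflows N = 3
Cashflows (t years, CF_t, discount factor 1/(1+y/m)^(m*t), PV):
  t = 1.0000: CF_t = 45.000000, DF = 0.973710, PV = 43.816943
  t = 2.0000: CF_t = 45.000000, DF = 0.948111, PV = 42.664988
  t = 3.0000: CF_t = 1045.000000, DF = 0.923185, PV = 964.728169
Price P = sum_t PV_t = 1051.210099

Answer: Price = 1051.2101


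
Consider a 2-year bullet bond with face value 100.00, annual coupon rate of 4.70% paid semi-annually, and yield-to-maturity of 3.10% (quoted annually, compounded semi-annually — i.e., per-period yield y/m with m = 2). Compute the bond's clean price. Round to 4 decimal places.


Answer: Price = 103.0797

Derivation:
Coupon per period c = face * coupon_rate / m = 2.350000
Periods per year m = 2; per-period yield y/m = 0.015500
Number of cashflows N = 4
Cashflows (t years, CF_t, discount factor 1/(1+y/m)^(m*t), PV):
  t = 0.5000: CF_t = 2.350000, DF = 0.984737, PV = 2.314131
  t = 1.0000: CF_t = 2.350000, DF = 0.969706, PV = 2.278809
  t = 1.5000: CF_t = 2.350000, DF = 0.954905, PV = 2.244027
  t = 2.0000: CF_t = 102.350000, DF = 0.940330, PV = 96.242775
Price P = sum_t PV_t = 103.079742


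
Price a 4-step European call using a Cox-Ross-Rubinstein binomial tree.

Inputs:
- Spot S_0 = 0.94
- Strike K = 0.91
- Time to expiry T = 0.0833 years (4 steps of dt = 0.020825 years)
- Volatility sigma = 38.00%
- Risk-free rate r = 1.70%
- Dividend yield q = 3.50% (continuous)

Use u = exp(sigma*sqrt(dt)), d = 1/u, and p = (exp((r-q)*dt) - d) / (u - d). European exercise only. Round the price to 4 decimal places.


dt = T/N = 0.020825
u = exp(sigma*sqrt(dt)) = 1.056369; d = 1/u = 0.946639
p = (exp((r-q)*dt) - d) / (u - d) = 0.482879
Discount per step: exp(-r*dt) = 0.999646
Stock lattice S(k, i) with i counting down-moves:
  k=0: S(0,0) = 0.9400
  k=1: S(1,0) = 0.9930; S(1,1) = 0.8898
  k=2: S(2,0) = 1.0490; S(2,1) = 0.9400; S(2,2) = 0.8424
  k=3: S(3,0) = 1.1081; S(3,1) = 0.9930; S(3,2) = 0.8898; S(3,3) = 0.7974
  k=4: S(4,0) = 1.1706; S(4,1) = 1.0490; S(4,2) = 0.9400; S(4,3) = 0.8424; S(4,4) = 0.7549
Terminal payoffs V(N, i) = max(S_T - K, 0):
  V(4,0) = 0.260550; V(4,1) = 0.138960; V(4,2) = 0.030000; V(4,3) = 0.000000; V(4,4) = 0.000000
Backward induction: V(k, i) = exp(-r*dt) * [p * V(k+1, i) + (1-p) * V(k+1, i+1)].
  V(3,0) = exp(-r*dt) * [p*0.260550 + (1-p)*0.138960] = 0.197603
  V(3,1) = exp(-r*dt) * [p*0.138960 + (1-p)*0.030000] = 0.082585
  V(3,2) = exp(-r*dt) * [p*0.030000 + (1-p)*0.000000] = 0.014481
  V(3,3) = exp(-r*dt) * [p*0.000000 + (1-p)*0.000000] = 0.000000
  V(2,0) = exp(-r*dt) * [p*0.197603 + (1-p)*0.082585] = 0.138076
  V(2,1) = exp(-r*dt) * [p*0.082585 + (1-p)*0.014481] = 0.047350
  V(2,2) = exp(-r*dt) * [p*0.014481 + (1-p)*0.000000] = 0.006990
  V(1,0) = exp(-r*dt) * [p*0.138076 + (1-p)*0.047350] = 0.091128
  V(1,1) = exp(-r*dt) * [p*0.047350 + (1-p)*0.006990] = 0.026470
  V(0,0) = exp(-r*dt) * [p*0.091128 + (1-p)*0.026470] = 0.057671

Answer: Price = V(0,0) = 0.0577


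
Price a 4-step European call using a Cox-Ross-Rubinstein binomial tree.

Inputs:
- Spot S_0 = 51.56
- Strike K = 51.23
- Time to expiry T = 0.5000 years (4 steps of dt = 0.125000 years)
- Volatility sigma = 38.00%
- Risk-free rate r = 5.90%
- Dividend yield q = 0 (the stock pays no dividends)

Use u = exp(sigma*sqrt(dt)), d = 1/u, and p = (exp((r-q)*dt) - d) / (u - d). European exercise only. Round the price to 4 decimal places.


dt = T/N = 0.125000
u = exp(sigma*sqrt(dt)) = 1.143793; d = 1/u = 0.874284
p = (exp((r-q)*dt) - d) / (u - d) = 0.493929
Discount per step: exp(-r*dt) = 0.992652
Stock lattice S(k, i) with i counting down-moves:
  k=0: S(0,0) = 51.5600
  k=1: S(1,0) = 58.9740; S(1,1) = 45.0781
  k=2: S(2,0) = 67.4541; S(2,1) = 51.5600; S(2,2) = 39.4110
  k=3: S(3,0) = 77.1535; S(3,1) = 58.9740; S(3,2) = 45.0781; S(3,3) = 34.4564
  k=4: S(4,0) = 88.2477; S(4,1) = 67.4541; S(4,2) = 51.5600; S(4,3) = 39.4110; S(4,4) = 30.1247
Terminal payoffs V(N, i) = max(S_T - K, 0):
  V(4,0) = 37.017673; V(4,1) = 16.224059; V(4,2) = 0.330000; V(4,3) = 0.000000; V(4,4) = 0.000000
Backward induction: V(k, i) = exp(-r*dt) * [p * V(k+1, i) + (1-p) * V(k+1, i+1)].
  V(3,0) = exp(-r*dt) * [p*37.017673 + (1-p)*16.224059] = 26.299939
  V(3,1) = exp(-r*dt) * [p*16.224059 + (1-p)*0.330000] = 8.120420
  V(3,2) = exp(-r*dt) * [p*0.330000 + (1-p)*0.000000] = 0.161799
  V(3,3) = exp(-r*dt) * [p*0.000000 + (1-p)*0.000000] = 0.000000
  V(2,0) = exp(-r*dt) * [p*26.299939 + (1-p)*8.120420] = 16.974156
  V(2,1) = exp(-r*dt) * [p*8.120420 + (1-p)*0.161799] = 4.062715
  V(2,2) = exp(-r*dt) * [p*0.161799 + (1-p)*0.000000] = 0.079330
  V(1,0) = exp(-r*dt) * [p*16.974156 + (1-p)*4.062715] = 10.363332
  V(1,1) = exp(-r*dt) * [p*4.062715 + (1-p)*0.079330] = 2.031798
  V(0,0) = exp(-r*dt) * [p*10.363332 + (1-p)*2.031798] = 6.101813

Answer: Price = V(0,0) = 6.1018


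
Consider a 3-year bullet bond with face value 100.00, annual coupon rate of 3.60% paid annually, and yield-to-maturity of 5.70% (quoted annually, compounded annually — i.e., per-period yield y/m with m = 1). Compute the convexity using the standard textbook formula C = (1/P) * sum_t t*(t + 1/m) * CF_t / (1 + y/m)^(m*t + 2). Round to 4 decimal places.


Answer: Convexity = 10.2342

Derivation:
Coupon per period c = face * coupon_rate / m = 3.600000
Periods per year m = 1; per-period yield y/m = 0.057000
Number of cashflows N = 3
Cashflows (t years, CF_t, discount factor 1/(1+y/m)^(m*t), PV):
  t = 1.0000: CF_t = 3.600000, DF = 0.946074, PV = 3.405866
  t = 2.0000: CF_t = 3.600000, DF = 0.895056, PV = 3.222200
  t = 3.0000: CF_t = 103.600000, DF = 0.846789, PV = 87.727306
Price P = sum_t PV_t = 94.355372
Convexity numerator sum_t t*(t + 1/m) * CF_t / (1+y/m)^(m*t + 2):
  t = 1.0000: term = 6.096878
  t = 2.0000: term = 17.304291
  t = 3.0000: term = 942.249824
Convexity = (1/P) * sum = 965.650993 / 94.355372 = 10.234192


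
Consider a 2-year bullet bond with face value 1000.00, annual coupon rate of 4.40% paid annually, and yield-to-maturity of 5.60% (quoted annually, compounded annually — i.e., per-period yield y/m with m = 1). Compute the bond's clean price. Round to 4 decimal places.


Coupon per period c = face * coupon_rate / m = 44.000000
Periods per year m = 1; per-period yield y/m = 0.056000
Number of cashflows N = 2
Cashflows (t years, CF_t, discount factor 1/(1+y/m)^(m*t), PV):
  t = 1.0000: CF_t = 44.000000, DF = 0.946970, PV = 41.666667
  t = 2.0000: CF_t = 1044.000000, DF = 0.896752, PV = 936.208678
Price P = sum_t PV_t = 977.875344

Answer: Price = 977.8753


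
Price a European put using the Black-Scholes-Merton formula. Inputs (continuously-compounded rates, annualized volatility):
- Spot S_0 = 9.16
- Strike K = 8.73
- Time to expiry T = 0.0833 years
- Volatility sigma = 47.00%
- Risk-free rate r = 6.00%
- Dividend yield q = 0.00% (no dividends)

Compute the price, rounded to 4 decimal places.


Answer: Price = 0.2822

Derivation:
d1 = (ln(S/K) + (r - q + 0.5*sigma^2) * T) / (sigma * sqrt(T)) = 0.45911694
d2 = d1 - sigma * sqrt(T) = 0.32346677
exp(-rT) = 0.99501447; exp(-qT) = 1.00000000
P = K * exp(-rT) * N(-d2) - S_0 * exp(-qT) * N(-d1)
N(-d1) = 0.32307509; N(-d2) = 0.37317089
P = 8.7300 * 0.99501447 * 0.37317089 - 9.1600 * 1.00000000 * 0.32307509 = 0.2822


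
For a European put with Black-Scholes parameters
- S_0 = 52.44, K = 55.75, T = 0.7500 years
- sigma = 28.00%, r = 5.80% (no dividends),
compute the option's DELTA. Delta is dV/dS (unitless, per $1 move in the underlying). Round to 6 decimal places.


d1 = 0.0482180204; d2 = -0.1942690927
phi(d1) = 0.3984787839; exp(-qT) = 1.0000000000; exp(-rT) = 0.9574325541
N(-d1) = 0.4807712444
Delta = -exp(-qT) * N(-d1) = -1.0000000000 * 0.4807712444 = -0.480771

Answer: Delta = -0.480771


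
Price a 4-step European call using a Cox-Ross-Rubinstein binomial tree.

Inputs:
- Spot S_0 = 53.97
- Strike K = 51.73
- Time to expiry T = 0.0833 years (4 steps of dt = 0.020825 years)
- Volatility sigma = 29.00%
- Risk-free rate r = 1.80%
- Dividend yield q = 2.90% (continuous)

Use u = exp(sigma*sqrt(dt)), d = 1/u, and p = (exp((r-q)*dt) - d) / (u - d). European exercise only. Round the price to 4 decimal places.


dt = T/N = 0.020825
u = exp(sigma*sqrt(dt)) = 1.042738; d = 1/u = 0.959014
p = (exp((r-q)*dt) - d) / (u - d) = 0.486803
Discount per step: exp(-r*dt) = 0.999625
Stock lattice S(k, i) with i counting down-moves:
  k=0: S(0,0) = 53.9700
  k=1: S(1,0) = 56.2765; S(1,1) = 51.7580
  k=2: S(2,0) = 58.6817; S(2,1) = 53.9700; S(2,2) = 49.6366
  k=3: S(3,0) = 61.1896; S(3,1) = 56.2765; S(3,2) = 51.7580; S(3,3) = 47.6022
  k=4: S(4,0) = 63.8047; S(4,1) = 58.6817; S(4,2) = 53.9700; S(4,3) = 49.6366; S(4,4) = 45.6512
Terminal payoffs V(N, i) = max(S_T - K, 0):
  V(4,0) = 12.074673; V(4,1) = 6.951668; V(4,2) = 2.240000; V(4,3) = 0.000000; V(4,4) = 0.000000
Backward induction: V(k, i) = exp(-r*dt) * [p * V(k+1, i) + (1-p) * V(k+1, i+1)].
  V(3,0) = exp(-r*dt) * [p*12.074673 + (1-p)*6.951668] = 9.442024
  V(3,1) = exp(-r*dt) * [p*6.951668 + (1-p)*2.240000] = 4.531957
  V(3,2) = exp(-r*dt) * [p*2.240000 + (1-p)*0.000000] = 1.090031
  V(3,3) = exp(-r*dt) * [p*0.000000 + (1-p)*0.000000] = 0.000000
  V(2,0) = exp(-r*dt) * [p*9.442024 + (1-p)*4.531957] = 6.919600
  V(2,1) = exp(-r*dt) * [p*4.531957 + (1-p)*1.090031] = 2.764536
  V(2,2) = exp(-r*dt) * [p*1.090031 + (1-p)*0.000000] = 0.530432
  V(1,0) = exp(-r*dt) * [p*6.919600 + (1-p)*2.764536] = 4.785441
  V(1,1) = exp(-r*dt) * [p*2.764536 + (1-p)*0.530432] = 1.617395
  V(0,0) = exp(-r*dt) * [p*4.785441 + (1-p)*1.617395] = 3.158426

Answer: Price = V(0,0) = 3.1584


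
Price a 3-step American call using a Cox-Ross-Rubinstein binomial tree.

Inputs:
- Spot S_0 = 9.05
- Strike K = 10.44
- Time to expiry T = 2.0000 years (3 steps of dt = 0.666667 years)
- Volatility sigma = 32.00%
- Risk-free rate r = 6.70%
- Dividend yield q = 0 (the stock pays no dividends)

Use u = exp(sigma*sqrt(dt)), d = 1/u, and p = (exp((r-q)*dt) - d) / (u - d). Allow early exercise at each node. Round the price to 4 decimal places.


Answer: Price = V(0,0) = 1.6112

Derivation:
dt = T/N = 0.666667
u = exp(sigma*sqrt(dt)) = 1.298590; d = 1/u = 0.770066
p = (exp((r-q)*dt) - d) / (u - d) = 0.521477
Discount per step: exp(-r*dt) = 0.956316
Stock lattice S(k, i) with i counting down-moves:
  k=0: S(0,0) = 9.0500
  k=1: S(1,0) = 11.7522; S(1,1) = 6.9691
  k=2: S(2,0) = 15.2613; S(2,1) = 9.0500; S(2,2) = 5.3667
  k=3: S(3,0) = 19.8182; S(3,1) = 11.7522; S(3,2) = 6.9691; S(3,3) = 4.1327
Terminal payoffs V(N, i) = max(S_T - K, 0):
  V(3,0) = 9.378215; V(3,1) = 1.312238; V(3,2) = 0.000000; V(3,3) = 0.000000
Backward induction: V(k, i) = exp(-r*dt) * [p * V(k+1, i) + (1-p) * V(k+1, i+1)]; then take max(V_cont, immediate exercise) for American.
  V(2,0) = exp(-r*dt) * [p*9.378215 + (1-p)*1.312238] = 5.277395; exercise = 4.821336; V(2,0) = max -> 5.277395
  V(2,1) = exp(-r*dt) * [p*1.312238 + (1-p)*0.000000] = 0.654409; exercise = 0.000000; V(2,1) = max -> 0.654409
  V(2,2) = exp(-r*dt) * [p*0.000000 + (1-p)*0.000000] = 0.000000; exercise = 0.000000; V(2,2) = max -> 0.000000
  V(1,0) = exp(-r*dt) * [p*5.277395 + (1-p)*0.654409] = 2.931292; exercise = 1.312238; V(1,0) = max -> 2.931292
  V(1,1) = exp(-r*dt) * [p*0.654409 + (1-p)*0.000000] = 0.326352; exercise = 0.000000; V(1,1) = max -> 0.326352
  V(0,0) = exp(-r*dt) * [p*2.931292 + (1-p)*0.326352] = 1.611172; exercise = 0.000000; V(0,0) = max -> 1.611172


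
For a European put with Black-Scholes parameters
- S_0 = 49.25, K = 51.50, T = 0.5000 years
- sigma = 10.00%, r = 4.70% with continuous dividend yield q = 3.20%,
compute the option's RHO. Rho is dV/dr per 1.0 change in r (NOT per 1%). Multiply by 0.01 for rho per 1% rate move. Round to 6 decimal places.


Answer: Rho = -17.923751

Derivation:
d1 = -0.4903423496; d2 = -0.5610530277
phi(d1) = 0.3537530023; exp(-qT) = 0.9841273201; exp(-rT) = 0.9767739747
N(-d2) = 0.7126193059
Rho = -K*T*exp(-rT)*N(-d2) = -51.5000 * 0.5000 * 0.9767739747 * 0.7126193059 = -17.923751


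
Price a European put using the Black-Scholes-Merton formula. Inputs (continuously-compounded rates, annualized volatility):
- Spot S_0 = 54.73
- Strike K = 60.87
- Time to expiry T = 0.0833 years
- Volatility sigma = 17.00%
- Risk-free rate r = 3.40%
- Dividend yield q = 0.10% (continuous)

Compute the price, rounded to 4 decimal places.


Answer: Price = 5.9901

Derivation:
d1 = (ln(S/K) + (r - q + 0.5*sigma^2) * T) / (sigma * sqrt(T)) = -2.08653709
d2 = d1 - sigma * sqrt(T) = -2.13560204
exp(-rT) = 0.99717181; exp(-qT) = 0.99991670
P = K * exp(-rT) * N(-d2) - S_0 * exp(-qT) * N(-d1)
N(-d1) = 0.98153500; N(-d2) = 0.98364407
P = 60.8700 * 0.99717181 * 0.98364407 - 54.7300 * 0.99991670 * 0.98153500 = 5.9901


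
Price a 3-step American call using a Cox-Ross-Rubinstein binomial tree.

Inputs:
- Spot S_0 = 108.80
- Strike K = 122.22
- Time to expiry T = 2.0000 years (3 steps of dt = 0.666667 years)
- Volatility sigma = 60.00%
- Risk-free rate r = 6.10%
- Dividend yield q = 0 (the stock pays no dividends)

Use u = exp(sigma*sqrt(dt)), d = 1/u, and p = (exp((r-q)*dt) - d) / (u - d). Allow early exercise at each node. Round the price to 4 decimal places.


Answer: Price = V(0,0) = 38.1795

Derivation:
dt = T/N = 0.666667
u = exp(sigma*sqrt(dt)) = 1.632150; d = 1/u = 0.612689
p = (exp((r-q)*dt) - d) / (u - d) = 0.420630
Discount per step: exp(-r*dt) = 0.960149
Stock lattice S(k, i) with i counting down-moves:
  k=0: S(0,0) = 108.8000
  k=1: S(1,0) = 177.5779; S(1,1) = 66.6606
  k=2: S(2,0) = 289.8337; S(2,1) = 108.8000; S(2,2) = 40.8422
  k=3: S(3,0) = 473.0519; S(3,1) = 177.5779; S(3,2) = 66.6606; S(3,3) = 25.0236
Terminal payoffs V(N, i) = max(S_T - K, 0):
  V(3,0) = 350.831934; V(3,1) = 55.357882; V(3,2) = 0.000000; V(3,3) = 0.000000
Backward induction: V(k, i) = exp(-r*dt) * [p * V(k+1, i) + (1-p) * V(k+1, i+1)]; then take max(V_cont, immediate exercise) for American.
  V(2,0) = exp(-r*dt) * [p*350.831934 + (1-p)*55.357882] = 172.484251; exercise = 167.613677; V(2,0) = max -> 172.484251
  V(2,1) = exp(-r*dt) * [p*55.357882 + (1-p)*0.000000] = 22.357261; exercise = 0.000000; V(2,1) = max -> 22.357261
  V(2,2) = exp(-r*dt) * [p*0.000000 + (1-p)*0.000000] = 0.000000; exercise = 0.000000; V(2,2) = max -> 0.000000
  V(1,0) = exp(-r*dt) * [p*172.484251 + (1-p)*22.357261] = 82.097748; exercise = 55.357882; V(1,0) = max -> 82.097748
  V(1,1) = exp(-r*dt) * [p*22.357261 + (1-p)*0.000000] = 9.029376; exercise = 0.000000; V(1,1) = max -> 9.029376
  V(0,0) = exp(-r*dt) * [p*82.097748 + (1-p)*9.029376] = 38.179504; exercise = 0.000000; V(0,0) = max -> 38.179504


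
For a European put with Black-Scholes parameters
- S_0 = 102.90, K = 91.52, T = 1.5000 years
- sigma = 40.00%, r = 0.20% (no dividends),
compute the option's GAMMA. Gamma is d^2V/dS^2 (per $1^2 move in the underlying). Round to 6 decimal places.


Answer: Gamma = 0.007018

Derivation:
d1 = 0.4903064320; d2 = 0.0004084835
phi(d1) = 0.3537592324; exp(-qT) = 1.0000000000; exp(-rT) = 0.9970044955
Gamma = exp(-qT) * phi(d1) / (S * sigma * sqrt(T)) = 1.0000000000 * 0.3537592324 / (102.9000 * 0.4000 * 1.2247448714) = 0.007018


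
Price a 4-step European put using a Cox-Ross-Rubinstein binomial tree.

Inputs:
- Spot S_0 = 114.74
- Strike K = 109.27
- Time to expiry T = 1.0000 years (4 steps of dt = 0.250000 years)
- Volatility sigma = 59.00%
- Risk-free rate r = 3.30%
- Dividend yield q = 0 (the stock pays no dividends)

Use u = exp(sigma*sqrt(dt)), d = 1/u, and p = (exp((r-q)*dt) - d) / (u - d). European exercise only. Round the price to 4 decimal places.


Answer: Price = V(0,0) = 20.6419

Derivation:
dt = T/N = 0.250000
u = exp(sigma*sqrt(dt)) = 1.343126; d = 1/u = 0.744532
p = (exp((r-q)*dt) - d) / (u - d) = 0.440620
Discount per step: exp(-r*dt) = 0.991784
Stock lattice S(k, i) with i counting down-moves:
  k=0: S(0,0) = 114.7400
  k=1: S(1,0) = 154.1103; S(1,1) = 85.4276
  k=2: S(2,0) = 206.9896; S(2,1) = 114.7400; S(2,2) = 63.6035
  k=3: S(3,0) = 278.0132; S(3,1) = 154.1103; S(3,2) = 85.4276; S(3,3) = 47.3548
  k=4: S(4,0) = 373.4069; S(4,1) = 206.9896; S(4,2) = 114.7400; S(4,3) = 63.6035; S(4,4) = 35.2572
Terminal payoffs V(N, i) = max(K - S_T, 0):
  V(4,0) = 0.000000; V(4,1) = 0.000000; V(4,2) = 0.000000; V(4,3) = 45.666487; V(4,4) = 74.012838
Backward induction: V(k, i) = exp(-r*dt) * [p * V(k+1, i) + (1-p) * V(k+1, i+1)].
  V(3,0) = exp(-r*dt) * [p*0.000000 + (1-p)*0.000000] = 0.000000
  V(3,1) = exp(-r*dt) * [p*0.000000 + (1-p)*0.000000] = 0.000000
  V(3,2) = exp(-r*dt) * [p*0.000000 + (1-p)*45.666487] = 25.335063
  V(3,3) = exp(-r*dt) * [p*45.666487 + (1-p)*74.012838] = 61.017407
  V(2,0) = exp(-r*dt) * [p*0.000000 + (1-p)*0.000000] = 0.000000
  V(2,1) = exp(-r*dt) * [p*0.000000 + (1-p)*25.335063] = 14.055502
  V(2,2) = exp(-r*dt) * [p*25.335063 + (1-p)*61.017407] = 44.922923
  V(1,0) = exp(-r*dt) * [p*0.000000 + (1-p)*14.055502] = 7.797776
  V(1,1) = exp(-r*dt) * [p*14.055502 + (1-p)*44.922923] = 31.064790
  V(0,0) = exp(-r*dt) * [p*7.797776 + (1-p)*31.064790] = 20.641890


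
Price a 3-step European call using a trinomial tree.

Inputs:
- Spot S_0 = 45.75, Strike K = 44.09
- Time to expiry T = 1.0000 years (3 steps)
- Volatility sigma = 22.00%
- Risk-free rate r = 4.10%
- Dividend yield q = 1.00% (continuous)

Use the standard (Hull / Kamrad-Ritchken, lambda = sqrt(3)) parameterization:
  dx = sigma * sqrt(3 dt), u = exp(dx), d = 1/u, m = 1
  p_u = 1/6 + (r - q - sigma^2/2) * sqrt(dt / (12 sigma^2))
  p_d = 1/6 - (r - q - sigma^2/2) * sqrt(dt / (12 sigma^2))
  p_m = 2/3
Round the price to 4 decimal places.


Answer: Price = V(0,0) = 5.4102

Derivation:
dt = T/N = 0.333333; dx = sigma*sqrt(3*dt) = 0.220000
u = exp(dx) = 1.246077; d = 1/u = 0.802519
p_u = 0.171818, p_m = 0.666667, p_d = 0.161515
Discount per step: exp(-r*dt) = 0.986426
Stock lattice S(k, j) with j the centered position index:
  k=0: S(0,+0) = 45.7500
  k=1: S(1,-1) = 36.7152; S(1,+0) = 45.7500; S(1,+1) = 57.0080
  k=2: S(2,-2) = 29.4647; S(2,-1) = 36.7152; S(2,+0) = 45.7500; S(2,+1) = 57.0080; S(2,+2) = 71.0364
  k=3: S(3,-3) = 23.6459; S(3,-2) = 29.4647; S(3,-1) = 36.7152; S(3,+0) = 45.7500; S(3,+1) = 57.0080; S(3,+2) = 71.0364; S(3,+3) = 88.5167
Terminal payoffs V(N, j) = max(S_T - K, 0):
  V(3,-3) = 0.000000; V(3,-2) = 0.000000; V(3,-1) = 0.000000; V(3,+0) = 1.660000; V(3,+1) = 12.918010; V(3,+2) = 26.946355; V(3,+3) = 44.426749
Backward induction: V(k, j) = exp(-r*dt) * [p_u * V(k+1, j+1) + p_m * V(k+1, j) + p_d * V(k+1, j-1)]
  V(2,-2) = exp(-r*dt) * [p_u*0.000000 + p_m*0.000000 + p_d*0.000000] = 0.000000
  V(2,-1) = exp(-r*dt) * [p_u*1.660000 + p_m*0.000000 + p_d*0.000000] = 0.281347
  V(2,+0) = exp(-r*dt) * [p_u*12.918010 + p_m*1.660000 + p_d*0.000000] = 3.281067
  V(2,+1) = exp(-r*dt) * [p_u*26.946355 + p_m*12.918010 + p_d*1.660000] = 13.326615
  V(2,+2) = exp(-r*dt) * [p_u*44.426749 + p_m*26.946355 + p_d*12.918010] = 27.308240
  V(1,-1) = exp(-r*dt) * [p_u*3.281067 + p_m*0.281347 + p_d*0.000000] = 0.741113
  V(1,+0) = exp(-r*dt) * [p_u*13.326615 + p_m*3.281067 + p_d*0.281347] = 4.461186
  V(1,+1) = exp(-r*dt) * [p_u*27.308240 + p_m*13.326615 + p_d*3.281067] = 13.914928
  V(0,+0) = exp(-r*dt) * [p_u*13.914928 + p_m*4.461186 + p_d*0.741113] = 5.410216


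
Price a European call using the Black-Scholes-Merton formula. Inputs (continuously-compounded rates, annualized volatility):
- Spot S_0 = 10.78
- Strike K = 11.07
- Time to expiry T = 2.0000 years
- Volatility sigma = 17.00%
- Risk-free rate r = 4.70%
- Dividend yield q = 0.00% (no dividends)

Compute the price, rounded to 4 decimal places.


d1 = (ln(S/K) + (r - q + 0.5*sigma^2) * T) / (sigma * sqrt(T)) = 0.40077905
d2 = d1 - sigma * sqrt(T) = 0.16036275
exp(-rT) = 0.91028276; exp(-qT) = 1.00000000
C = S_0 * exp(-qT) * N(d1) - K * exp(-rT) * N(d2)
N(d1) = 0.65570860; N(d2) = 0.56370233
C = 10.7800 * 1.00000000 * 0.65570860 - 11.0700 * 0.91028276 * 0.56370233 = 1.3882

Answer: Price = 1.3882


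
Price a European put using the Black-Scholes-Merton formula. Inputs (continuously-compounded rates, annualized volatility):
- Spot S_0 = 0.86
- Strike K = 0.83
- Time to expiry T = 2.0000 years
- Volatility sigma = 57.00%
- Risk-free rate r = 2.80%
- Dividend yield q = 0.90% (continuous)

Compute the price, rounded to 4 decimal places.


d1 = (ln(S/K) + (r - q + 0.5*sigma^2) * T) / (sigma * sqrt(T)) = 0.49423872
d2 = d1 - sigma * sqrt(T) = -0.31186301
exp(-rT) = 0.94553914; exp(-qT) = 0.98216103
P = K * exp(-rT) * N(-d2) - S_0 * exp(-qT) * N(-d1)
N(-d1) = 0.31056880; N(-d2) = 0.62242768
P = 0.8300 * 0.94553914 * 0.62242768 - 0.8600 * 0.98216103 * 0.31056880 = 0.2262

Answer: Price = 0.2262


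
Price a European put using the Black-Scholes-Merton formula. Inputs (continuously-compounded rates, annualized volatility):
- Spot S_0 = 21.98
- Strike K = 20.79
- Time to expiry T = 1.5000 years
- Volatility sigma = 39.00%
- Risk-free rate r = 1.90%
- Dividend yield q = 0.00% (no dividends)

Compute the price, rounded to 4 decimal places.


d1 = (ln(S/K) + (r - q + 0.5*sigma^2) * T) / (sigma * sqrt(T)) = 0.41502280
d2 = d1 - sigma * sqrt(T) = -0.06262770
exp(-rT) = 0.97190229; exp(-qT) = 1.00000000
P = K * exp(-rT) * N(-d2) - S_0 * exp(-qT) * N(-d1)
N(-d1) = 0.33906261; N(-d2) = 0.52496851
P = 20.7900 * 0.97190229 * 0.52496851 - 21.9800 * 1.00000000 * 0.33906261 = 3.1548

Answer: Price = 3.1548


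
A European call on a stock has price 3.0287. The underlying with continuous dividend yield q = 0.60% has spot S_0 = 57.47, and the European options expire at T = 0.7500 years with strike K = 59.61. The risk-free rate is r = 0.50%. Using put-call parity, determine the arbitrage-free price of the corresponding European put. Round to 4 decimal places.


Put-call parity: C - P = S_0 * exp(-qT) - K * exp(-rT).
S_0 * exp(-qT) = 57.4700 * 0.99551011 = 57.21196601
K * exp(-rT) = 59.6100 * 0.99625702 = 59.38688111
P = C - S*exp(-qT) + K*exp(-rT)
P = 3.0287 - 57.21196601 + 59.38688111 = 5.2036

Answer: Put price = 5.2036


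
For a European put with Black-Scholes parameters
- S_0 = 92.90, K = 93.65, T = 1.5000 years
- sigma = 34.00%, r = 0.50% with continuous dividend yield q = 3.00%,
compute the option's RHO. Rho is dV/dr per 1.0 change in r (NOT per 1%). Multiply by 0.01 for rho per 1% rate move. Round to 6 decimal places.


Answer: Rho = -87.084369

Derivation:
d1 = 0.0988422350; d2 = -0.3175710213
phi(d1) = 0.3969982418; exp(-qT) = 0.9559974818; exp(-rT) = 0.9925280548
N(-d2) = 0.6245948207
Rho = -K*T*exp(-rT)*N(-d2) = -93.6500 * 1.5000 * 0.9925280548 * 0.6245948207 = -87.084369


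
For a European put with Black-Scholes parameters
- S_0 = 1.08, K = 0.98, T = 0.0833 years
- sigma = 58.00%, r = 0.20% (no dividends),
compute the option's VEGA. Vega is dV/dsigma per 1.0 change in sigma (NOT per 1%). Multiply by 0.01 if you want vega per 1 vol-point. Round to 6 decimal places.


d1 = 0.6651295096; d2 = 0.4977314212
phi(d1) = 0.3197751567; exp(-qT) = 1.0000000000; exp(-rT) = 0.9998334139
Vega = S * exp(-qT) * phi(d1) * sqrt(T) = 1.0800 * 1.0000000000 * 0.3197751567 * 0.2886173938 = 0.099676

Answer: Vega = 0.099676


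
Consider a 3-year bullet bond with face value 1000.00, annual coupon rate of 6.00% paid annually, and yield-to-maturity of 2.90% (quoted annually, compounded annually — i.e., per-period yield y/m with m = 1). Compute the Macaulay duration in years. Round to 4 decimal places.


Coupon per period c = face * coupon_rate / m = 60.000000
Periods per year m = 1; per-period yield y/m = 0.029000
Number of cashflows N = 3
Cashflows (t years, CF_t, discount factor 1/(1+y/m)^(m*t), PV):
  t = 1.0000: CF_t = 60.000000, DF = 0.971817, PV = 58.309038
  t = 2.0000: CF_t = 60.000000, DF = 0.944429, PV = 56.665732
  t = 3.0000: CF_t = 1060.000000, DF = 0.917812, PV = 972.881043
Price P = sum_t PV_t = 1087.855812
Macaulay numerator sum_t t * PV_t:
  t * PV_t at t = 1.0000: 58.309038
  t * PV_t at t = 2.0000: 113.331463
  t * PV_t at t = 3.0000: 2918.643128
Macaulay duration D = (sum_t t * PV_t) / P = 3090.283630 / 1087.855812 = 2.840711

Answer: Macaulay duration = 2.8407 years


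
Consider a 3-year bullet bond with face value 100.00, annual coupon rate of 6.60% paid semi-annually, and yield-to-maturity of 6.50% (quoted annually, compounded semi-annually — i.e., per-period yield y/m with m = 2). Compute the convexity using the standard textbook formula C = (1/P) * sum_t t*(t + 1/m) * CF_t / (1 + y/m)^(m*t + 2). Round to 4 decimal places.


Answer: Convexity = 8.8511

Derivation:
Coupon per period c = face * coupon_rate / m = 3.300000
Periods per year m = 2; per-period yield y/m = 0.032500
Number of cashflows N = 6
Cashflows (t years, CF_t, discount factor 1/(1+y/m)^(m*t), PV):
  t = 0.5000: CF_t = 3.300000, DF = 0.968523, PV = 3.196126
  t = 1.0000: CF_t = 3.300000, DF = 0.938037, PV = 3.095521
  t = 1.5000: CF_t = 3.300000, DF = 0.908510, PV = 2.998084
  t = 2.0000: CF_t = 3.300000, DF = 0.879913, PV = 2.903713
  t = 2.5000: CF_t = 3.300000, DF = 0.852216, PV = 2.812313
  t = 3.0000: CF_t = 103.300000, DF = 0.825391, PV = 85.262872
Price P = sum_t PV_t = 100.268629
Convexity numerator sum_t t*(t + 1/m) * CF_t / (1+y/m)^(m*t + 2):
  t = 0.5000: term = 1.499042
  t = 1.0000: term = 4.355570
  t = 1.5000: term = 8.436939
  t = 2.0000: term = 13.618949
  t = 2.5000: term = 19.785398
  t = 3.0000: term = 839.786982
Convexity = (1/P) * sum = 887.482878 / 100.268629 = 8.851052


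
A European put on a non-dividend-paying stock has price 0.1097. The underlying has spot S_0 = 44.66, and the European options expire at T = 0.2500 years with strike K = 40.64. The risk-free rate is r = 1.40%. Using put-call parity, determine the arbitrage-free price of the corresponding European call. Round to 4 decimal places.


Answer: Call price = 4.2717

Derivation:
Put-call parity: C - P = S_0 * exp(-qT) - K * exp(-rT).
S_0 * exp(-qT) = 44.6600 * 1.00000000 = 44.66000000
K * exp(-rT) = 40.6400 * 0.99650612 = 40.49800863
C = P + S*exp(-qT) - K*exp(-rT)
C = 0.1097 + 44.66000000 - 40.49800863 = 4.2717


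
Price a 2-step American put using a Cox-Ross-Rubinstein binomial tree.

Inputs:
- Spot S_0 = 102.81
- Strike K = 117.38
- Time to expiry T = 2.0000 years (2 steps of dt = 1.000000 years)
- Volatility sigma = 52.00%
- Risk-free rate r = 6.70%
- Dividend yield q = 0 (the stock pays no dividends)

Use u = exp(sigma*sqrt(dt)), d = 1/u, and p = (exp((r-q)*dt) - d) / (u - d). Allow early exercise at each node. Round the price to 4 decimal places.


dt = T/N = 1.000000
u = exp(sigma*sqrt(dt)) = 1.682028; d = 1/u = 0.594521
p = (exp((r-q)*dt) - d) / (u - d) = 0.436572
Discount per step: exp(-r*dt) = 0.935195
Stock lattice S(k, i) with i counting down-moves:
  k=0: S(0,0) = 102.8100
  k=1: S(1,0) = 172.9293; S(1,1) = 61.1227
  k=2: S(2,0) = 290.8718; S(2,1) = 102.8100; S(2,2) = 36.3387
Terminal payoffs V(N, i) = max(K - S_T, 0):
  V(2,0) = 0.000000; V(2,1) = 14.570000; V(2,2) = 81.041324
Backward induction: V(k, i) = exp(-r*dt) * [p * V(k+1, i) + (1-p) * V(k+1, i+1)]; then take max(V_cont, immediate exercise) for American.
  V(1,0) = exp(-r*dt) * [p*0.000000 + (1-p)*14.570000] = 7.677157; exercise = 0.000000; V(1,0) = max -> 7.677157
  V(1,1) = exp(-r*dt) * [p*14.570000 + (1-p)*81.041324] = 48.650555; exercise = 56.257342; V(1,1) = max -> 56.257342
  V(0,0) = exp(-r*dt) * [p*7.677157 + (1-p)*56.257342] = 32.777286; exercise = 14.570000; V(0,0) = max -> 32.777286

Answer: Price = V(0,0) = 32.7773


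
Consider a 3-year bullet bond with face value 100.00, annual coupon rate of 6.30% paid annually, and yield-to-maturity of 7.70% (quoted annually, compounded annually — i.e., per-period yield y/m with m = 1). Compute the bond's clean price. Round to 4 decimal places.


Coupon per period c = face * coupon_rate / m = 6.300000
Periods per year m = 1; per-period yield y/m = 0.077000
Number of cashflows N = 3
Cashflows (t years, CF_t, discount factor 1/(1+y/m)^(m*t), PV):
  t = 1.0000: CF_t = 6.300000, DF = 0.928505, PV = 5.849582
  t = 2.0000: CF_t = 6.300000, DF = 0.862122, PV = 5.431367
  t = 3.0000: CF_t = 106.300000, DF = 0.800484, PV = 85.091495
Price P = sum_t PV_t = 96.372444

Answer: Price = 96.3724


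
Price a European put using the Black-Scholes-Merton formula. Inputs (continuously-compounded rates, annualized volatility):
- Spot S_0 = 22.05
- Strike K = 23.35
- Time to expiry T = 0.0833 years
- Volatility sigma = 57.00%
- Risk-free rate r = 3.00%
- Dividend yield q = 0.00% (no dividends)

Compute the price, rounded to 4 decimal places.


d1 = (ln(S/K) + (r - q + 0.5*sigma^2) * T) / (sigma * sqrt(T)) = -0.25076176
d2 = d1 - sigma * sqrt(T) = -0.41527367
exp(-rT) = 0.99750412; exp(-qT) = 1.00000000
P = K * exp(-rT) * N(-d2) - S_0 * exp(-qT) * N(-d1)
N(-d1) = 0.59900085; N(-d2) = 0.66102921
P = 23.3500 * 0.99750412 * 0.66102921 - 22.0500 * 1.00000000 * 0.59900085 = 2.1885

Answer: Price = 2.1885


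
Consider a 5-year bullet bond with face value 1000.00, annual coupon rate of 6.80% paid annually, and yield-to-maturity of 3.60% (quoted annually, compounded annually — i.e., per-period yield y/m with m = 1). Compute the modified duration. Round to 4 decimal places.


Coupon per period c = face * coupon_rate / m = 68.000000
Periods per year m = 1; per-period yield y/m = 0.036000
Number of cashflows N = 5
Cashflows (t years, CF_t, discount factor 1/(1+y/m)^(m*t), PV):
  t = 1.0000: CF_t = 68.000000, DF = 0.965251, PV = 65.637066
  t = 2.0000: CF_t = 68.000000, DF = 0.931709, PV = 63.356241
  t = 3.0000: CF_t = 68.000000, DF = 0.899333, PV = 61.154673
  t = 4.0000: CF_t = 68.000000, DF = 0.868082, PV = 59.029607
  t = 5.0000: CF_t = 1068.000000, DF = 0.837917, PV = 894.895812
Price P = sum_t PV_t = 1144.073398
First compute Macaulay numerator sum_t t * PV_t:
  t * PV_t at t = 1.0000: 65.637066
  t * PV_t at t = 2.0000: 126.712482
  t * PV_t at t = 3.0000: 183.464018
  t * PV_t at t = 4.0000: 236.118428
  t * PV_t at t = 5.0000: 4474.479060
Macaulay duration D = 5086.411053 / 1144.073398 = 4.445878
Modified duration = D / (1 + y/m) = 4.445878 / (1 + 0.036000) = 4.291388

Answer: Modified duration = 4.2914


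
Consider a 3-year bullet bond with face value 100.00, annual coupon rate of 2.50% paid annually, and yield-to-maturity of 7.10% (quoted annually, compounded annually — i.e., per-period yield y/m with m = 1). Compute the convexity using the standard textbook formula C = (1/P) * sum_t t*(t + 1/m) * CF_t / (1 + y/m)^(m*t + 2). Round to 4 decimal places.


Coupon per period c = face * coupon_rate / m = 2.500000
Periods per year m = 1; per-period yield y/m = 0.071000
Number of cashflows N = 3
Cashflows (t years, CF_t, discount factor 1/(1+y/m)^(m*t), PV):
  t = 1.0000: CF_t = 2.500000, DF = 0.933707, PV = 2.334267
  t = 2.0000: CF_t = 2.500000, DF = 0.871808, PV = 2.179521
  t = 3.0000: CF_t = 102.500000, DF = 0.814013, PV = 83.436380
Price P = sum_t PV_t = 87.950168
Convexity numerator sum_t t*(t + 1/m) * CF_t / (1+y/m)^(m*t + 2):
  t = 1.0000: term = 4.070067
  t = 2.0000: term = 11.400749
  t = 3.0000: term = 872.886461
Convexity = (1/P) * sum = 888.357277 / 87.950168 = 10.100689

Answer: Convexity = 10.1007


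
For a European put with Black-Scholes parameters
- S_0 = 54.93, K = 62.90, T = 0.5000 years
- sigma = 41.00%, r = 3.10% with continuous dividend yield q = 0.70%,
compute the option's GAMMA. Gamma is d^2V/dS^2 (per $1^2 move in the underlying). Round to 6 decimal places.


Answer: Gamma = 0.023998

Derivation:
d1 = -0.2809853201; d2 = -0.5708991004
phi(d1) = 0.3835002876; exp(-qT) = 0.9965061179; exp(-rT) = 0.9846195068
Gamma = exp(-qT) * phi(d1) / (S * sigma * sqrt(T)) = 0.9965061179 * 0.3835002876 / (54.9300 * 0.4100 * 0.7071067812) = 0.023998


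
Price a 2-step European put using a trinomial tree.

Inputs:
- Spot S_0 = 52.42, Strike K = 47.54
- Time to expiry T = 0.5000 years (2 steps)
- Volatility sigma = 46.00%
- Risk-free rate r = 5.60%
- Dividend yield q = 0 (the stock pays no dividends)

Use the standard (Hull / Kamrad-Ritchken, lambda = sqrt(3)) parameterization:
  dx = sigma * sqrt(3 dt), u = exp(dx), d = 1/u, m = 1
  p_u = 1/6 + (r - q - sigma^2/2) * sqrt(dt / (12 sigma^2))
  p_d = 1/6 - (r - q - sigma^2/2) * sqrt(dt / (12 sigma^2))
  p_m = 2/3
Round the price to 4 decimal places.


dt = T/N = 0.250000; dx = sigma*sqrt(3*dt) = 0.398372
u = exp(dx) = 1.489398; d = 1/u = 0.671412
p_u = 0.151041, p_m = 0.666667, p_d = 0.182293
Discount per step: exp(-r*dt) = 0.986098
Stock lattice S(k, j) with j the centered position index:
  k=0: S(0,+0) = 52.4200
  k=1: S(1,-1) = 35.1954; S(1,+0) = 52.4200; S(1,+1) = 78.0742
  k=2: S(2,-2) = 23.6307; S(2,-1) = 35.1954; S(2,+0) = 52.4200; S(2,+1) = 78.0742; S(2,+2) = 116.2835
Terminal payoffs V(N, j) = max(K - S_T, 0):
  V(2,-2) = 23.909345; V(2,-1) = 12.344561; V(2,+0) = 0.000000; V(2,+1) = 0.000000; V(2,+2) = 0.000000
Backward induction: V(k, j) = exp(-r*dt) * [p_u * V(k+1, j+1) + p_m * V(k+1, j) + p_d * V(k+1, j-1)]
  V(1,-1) = exp(-r*dt) * [p_u*0.000000 + p_m*12.344561 + p_d*23.909345] = 12.413201
  V(1,+0) = exp(-r*dt) * [p_u*0.000000 + p_m*0.000000 + p_d*12.344561] = 2.219039
  V(1,+1) = exp(-r*dt) * [p_u*0.000000 + p_m*0.000000 + p_d*0.000000] = 0.000000
  V(0,+0) = exp(-r*dt) * [p_u*0.000000 + p_m*2.219039 + p_d*12.413201] = 3.690171

Answer: Price = V(0,0) = 3.6902


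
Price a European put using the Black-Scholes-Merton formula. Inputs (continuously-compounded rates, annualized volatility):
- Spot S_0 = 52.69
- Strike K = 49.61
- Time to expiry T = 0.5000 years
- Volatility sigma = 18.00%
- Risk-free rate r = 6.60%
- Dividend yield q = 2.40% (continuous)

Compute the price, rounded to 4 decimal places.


Answer: Price = 1.0069

Derivation:
d1 = (ln(S/K) + (r - q + 0.5*sigma^2) * T) / (sigma * sqrt(T)) = 0.70186836
d2 = d1 - sigma * sqrt(T) = 0.57458914
exp(-rT) = 0.96753856; exp(-qT) = 0.98807171
P = K * exp(-rT) * N(-d2) - S_0 * exp(-qT) * N(-d1)
N(-d1) = 0.24138063; N(-d2) = 0.28278460
P = 49.6100 * 0.96753856 * 0.28278460 - 52.6900 * 0.98807171 * 0.24138063 = 1.0069


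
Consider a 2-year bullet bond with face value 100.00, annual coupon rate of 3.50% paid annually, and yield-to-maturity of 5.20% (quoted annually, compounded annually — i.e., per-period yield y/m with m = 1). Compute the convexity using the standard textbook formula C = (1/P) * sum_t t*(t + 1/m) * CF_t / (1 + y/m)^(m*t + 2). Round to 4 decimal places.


Coupon per period c = face * coupon_rate / m = 3.500000
Periods per year m = 1; per-period yield y/m = 0.052000
Number of cashflows N = 2
Cashflows (t years, CF_t, discount factor 1/(1+y/m)^(m*t), PV):
  t = 1.0000: CF_t = 3.500000, DF = 0.950570, PV = 3.326996
  t = 2.0000: CF_t = 103.500000, DF = 0.903584, PV = 93.520941
Price P = sum_t PV_t = 96.847938
Convexity numerator sum_t t*(t + 1/m) * CF_t / (1+y/m)^(m*t + 2):
  t = 1.0000: term = 6.012441
  t = 2.0000: term = 507.024144
Convexity = (1/P) * sum = 513.036585 / 96.847938 = 5.297341

Answer: Convexity = 5.2973


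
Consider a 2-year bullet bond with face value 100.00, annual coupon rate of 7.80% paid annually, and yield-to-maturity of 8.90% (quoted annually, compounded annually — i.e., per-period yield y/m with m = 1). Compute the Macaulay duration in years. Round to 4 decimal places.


Coupon per period c = face * coupon_rate / m = 7.800000
Periods per year m = 1; per-period yield y/m = 0.089000
Number of cashflows N = 2
Cashflows (t years, CF_t, discount factor 1/(1+y/m)^(m*t), PV):
  t = 1.0000: CF_t = 7.800000, DF = 0.918274, PV = 7.162534
  t = 2.0000: CF_t = 107.800000, DF = 0.843226, PV = 90.899815
Price P = sum_t PV_t = 98.062350
Macaulay numerator sum_t t * PV_t:
  t * PV_t at t = 1.0000: 7.162534
  t * PV_t at t = 2.0000: 181.799631
Macaulay duration D = (sum_t t * PV_t) / P = 188.962165 / 98.062350 = 1.926959

Answer: Macaulay duration = 1.9270 years


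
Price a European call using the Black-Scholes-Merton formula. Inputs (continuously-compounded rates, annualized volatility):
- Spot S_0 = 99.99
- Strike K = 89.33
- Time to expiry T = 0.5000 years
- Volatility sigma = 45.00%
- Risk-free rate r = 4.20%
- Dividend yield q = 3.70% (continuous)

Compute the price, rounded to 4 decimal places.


d1 = (ln(S/K) + (r - q + 0.5*sigma^2) * T) / (sigma * sqrt(T)) = 0.52124079
d2 = d1 - sigma * sqrt(T) = 0.20304274
exp(-rT) = 0.97921896; exp(-qT) = 0.98167007
C = S_0 * exp(-qT) * N(d1) - K * exp(-rT) * N(d2)
N(d1) = 0.69890048; N(d2) = 0.58044919
C = 99.9900 * 0.98167007 * 0.69890048 - 89.3300 * 0.97921896 * 0.58044919 = 17.8281

Answer: Price = 17.8281


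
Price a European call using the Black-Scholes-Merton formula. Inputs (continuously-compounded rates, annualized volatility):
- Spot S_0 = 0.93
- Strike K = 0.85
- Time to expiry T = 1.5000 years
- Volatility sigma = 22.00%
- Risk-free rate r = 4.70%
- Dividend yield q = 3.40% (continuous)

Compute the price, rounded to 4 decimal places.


d1 = (ln(S/K) + (r - q + 0.5*sigma^2) * T) / (sigma * sqrt(T)) = 0.54092244
d2 = d1 - sigma * sqrt(T) = 0.27147857
exp(-rT) = 0.93192774; exp(-qT) = 0.95027867
C = S_0 * exp(-qT) * N(d1) - K * exp(-rT) * N(d2)
N(d1) = 0.70571948; N(d2) = 0.60698851
C = 0.9300 * 0.95027867 * 0.70571948 - 0.8500 * 0.93192774 * 0.60698851 = 0.1429

Answer: Price = 0.1429


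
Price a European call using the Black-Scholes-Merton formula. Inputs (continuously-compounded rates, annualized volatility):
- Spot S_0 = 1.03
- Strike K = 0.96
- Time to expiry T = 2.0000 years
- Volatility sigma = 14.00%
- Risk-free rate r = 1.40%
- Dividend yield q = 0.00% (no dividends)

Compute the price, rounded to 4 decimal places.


Answer: Price = 0.1350

Derivation:
d1 = (ln(S/K) + (r - q + 0.5*sigma^2) * T) / (sigma * sqrt(T)) = 0.59589301
d2 = d1 - sigma * sqrt(T) = 0.39790311
exp(-rT) = 0.97238837; exp(-qT) = 1.00000000
C = S_0 * exp(-qT) * N(d1) - K * exp(-rT) * N(d2)
N(d1) = 0.72437665; N(d2) = 0.65464920
C = 1.0300 * 1.00000000 * 0.72437665 - 0.9600 * 0.97238837 * 0.65464920 = 0.1350


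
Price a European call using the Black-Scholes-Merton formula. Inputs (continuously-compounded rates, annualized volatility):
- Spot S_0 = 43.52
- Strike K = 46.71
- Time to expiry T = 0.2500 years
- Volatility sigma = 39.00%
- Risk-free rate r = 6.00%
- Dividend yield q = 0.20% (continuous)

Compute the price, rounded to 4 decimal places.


Answer: Price = 2.3612

Derivation:
d1 = (ln(S/K) + (r - q + 0.5*sigma^2) * T) / (sigma * sqrt(T)) = -0.19089832
d2 = d1 - sigma * sqrt(T) = -0.38589832
exp(-rT) = 0.98511194; exp(-qT) = 0.99950012
C = S_0 * exp(-qT) * N(d1) - K * exp(-rT) * N(d2)
N(d1) = 0.42430263; N(d2) = 0.34978599
C = 43.5200 * 0.99950012 * 0.42430263 - 46.7100 * 0.98511194 * 0.34978599 = 2.3612


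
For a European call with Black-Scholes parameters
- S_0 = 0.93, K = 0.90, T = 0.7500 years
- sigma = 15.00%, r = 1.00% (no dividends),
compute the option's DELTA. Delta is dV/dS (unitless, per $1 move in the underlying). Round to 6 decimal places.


d1 = 0.3751031060; d2 = 0.2451992954
phi(d1) = 0.3718407145; exp(-qT) = 1.0000000000; exp(-rT) = 0.9925280548
N(d1) = 0.6462081064
Delta = exp(-qT) * N(d1) = 1.0000000000 * 0.6462081064 = 0.646208

Answer: Delta = 0.646208


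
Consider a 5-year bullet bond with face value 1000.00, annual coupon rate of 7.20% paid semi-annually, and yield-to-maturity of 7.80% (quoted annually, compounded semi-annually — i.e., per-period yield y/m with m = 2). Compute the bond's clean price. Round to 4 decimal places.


Coupon per period c = face * coupon_rate / m = 36.000000
Periods per year m = 2; per-period yield y/m = 0.039000
Number of cashflows N = 10
Cashflows (t years, CF_t, discount factor 1/(1+y/m)^(m*t), PV):
  t = 0.5000: CF_t = 36.000000, DF = 0.962464, PV = 34.648701
  t = 1.0000: CF_t = 36.000000, DF = 0.926337, PV = 33.348124
  t = 1.5000: CF_t = 36.000000, DF = 0.891566, PV = 32.096366
  t = 2.0000: CF_t = 36.000000, DF = 0.858100, PV = 30.891593
  t = 2.5000: CF_t = 36.000000, DF = 0.825890, PV = 29.732044
  t = 3.0000: CF_t = 36.000000, DF = 0.794889, PV = 28.616019
  t = 3.5000: CF_t = 36.000000, DF = 0.765052, PV = 27.541885
  t = 4.0000: CF_t = 36.000000, DF = 0.736335, PV = 26.508071
  t = 4.5000: CF_t = 36.000000, DF = 0.708696, PV = 25.513061
  t = 5.0000: CF_t = 1036.000000, DF = 0.682094, PV = 706.649864
Price P = sum_t PV_t = 975.545728

Answer: Price = 975.5457
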